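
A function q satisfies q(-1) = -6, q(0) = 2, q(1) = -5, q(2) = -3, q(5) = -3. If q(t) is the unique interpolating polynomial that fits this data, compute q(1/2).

Using Newton's divided-difference form:
q[-1,0] = (2 - (-6)) / (0 - (-1)) = 8
q[0,1] = (-5 - 2) / (1 - 0) = -7
q[1,2] = (-3 - (-5)) / (2 - 1) = 2
q[2,5] = (-3 - (-3)) / (5 - 2) = 0
q[-1,0,1] = (-7 - 8) / (1 - (-1)) = -15/2
q[0,1,2] = (2 - (-7)) / (2 - 0) = 9/2
q[1,2,5] = (0 - 2) / (5 - 1) = -1/2
q[-1,0,1,2] = (9/2 - (-15/2)) / (2 - (-1)) = 4
q[0,1,2,5] = (-1/2 - 9/2) / (5 - 0) = -1
q[-1,0,1,2,5] = (-1 - 4) / (5 - (-1)) = -5/6
q(1/2) = -6 + 8·(3/2) + (-15/2)·(3/2)·(1/2) + 4·(3/2)·(1/2)·(-1/2) + (-5/6)·(3/2)·(1/2)·(-1/2)·(-3/2) = -51/32

-51/32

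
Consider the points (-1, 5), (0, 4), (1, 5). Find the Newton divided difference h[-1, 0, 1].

1

h[-1,0] = (4 - 5) / (0 - (-1)) = -1
h[0,1] = (5 - 4) / (1 - 0) = 1
h[-1,0,1] = (1 - (-1)) / (1 - (-1)) = 1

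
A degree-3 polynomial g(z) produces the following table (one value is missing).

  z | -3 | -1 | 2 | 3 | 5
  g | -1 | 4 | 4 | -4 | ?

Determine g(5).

-41

The 4 known values determine g uniquely (degree ≤ 3).
Evaluate each Lagrange basis at z = 5:
L_0(5) = (6)·(3)·(2)/[(-2)·(-5)·(-6)] = -3/5
L_1(5) = (8)·(3)·(2)/[(2)·(-3)·(-4)] = 2
L_2(5) = (8)·(6)·(2)/[(5)·(3)·(-1)] = -32/5
L_3(5) = (8)·(6)·(3)/[(6)·(4)·(1)] = 6
Sum: (-1)·(-3/5) + 4·(2) + 4·(-32/5) + (-4)·(6) = -41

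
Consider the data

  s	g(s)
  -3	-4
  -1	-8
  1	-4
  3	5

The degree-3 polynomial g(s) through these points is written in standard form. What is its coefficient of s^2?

L_0(s) = (s + 1)(s - 1)(s - 3) / [-48] = -(1/48)s^3 + (1/16)s^2 + (1/48)s - 1/16
L_1(s) = (s + 3)(s - 1)(s - 3) / [16] = (1/16)s^3 - (1/16)s^2 - (9/16)s + 9/16
L_2(s) = (s + 3)(s + 1)(s - 3) / [-16] = -(1/16)s^3 - (1/16)s^2 + (9/16)s + 9/16
L_3(s) = (s + 3)(s + 1)(s - 1) / [48] = (1/48)s^3 + (1/16)s^2 - (1/48)s - 1/16
g(s) = (-4)·L_0 + (-8)·L_1 + (-4)·L_2 + 5·L_3
Only the coefficient of s^2 is needed; take it from each L_i and combine:
(-4)·(1/16) + (-8)·(-1/16) + (-4)·(-1/16) + 5·(1/16) = 13/16

13/16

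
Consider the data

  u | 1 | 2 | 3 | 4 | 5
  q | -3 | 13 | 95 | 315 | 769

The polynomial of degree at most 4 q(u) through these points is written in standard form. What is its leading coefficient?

The leading coefficient equals the top divided difference q[1,2,3,4,5].
q[1,2] = (13 - (-3)) / (2 - 1) = 16
q[2,3] = (95 - 13) / (3 - 2) = 82
q[3,4] = (315 - 95) / (4 - 3) = 220
q[4,5] = (769 - 315) / (5 - 4) = 454
q[1,2,3] = (82 - 16) / (3 - 1) = 33
q[2,3,4] = (220 - 82) / (4 - 2) = 69
q[3,4,5] = (454 - 220) / (5 - 3) = 117
q[1,2,3,4] = (69 - 33) / (4 - 1) = 12
q[2,3,4,5] = (117 - 69) / (5 - 2) = 16
q[1,2,3,4,5] = (16 - 12) / (5 - 1) = 1

1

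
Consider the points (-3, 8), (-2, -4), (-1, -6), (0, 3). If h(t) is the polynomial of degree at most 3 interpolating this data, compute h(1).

Using Newton's divided-difference form:
h[-3,-2] = (-4 - 8) / (-2 - (-3)) = -12
h[-2,-1] = (-6 - (-4)) / (-1 - (-2)) = -2
h[-1,0] = (3 - (-6)) / (0 - (-1)) = 9
h[-3,-2,-1] = (-2 - (-12)) / (-1 - (-3)) = 5
h[-2,-1,0] = (9 - (-2)) / (0 - (-2)) = 11/2
h[-3,-2,-1,0] = (11/2 - 5) / (0 - (-3)) = 1/6
h(1) = 8 + (-12)·(4) + 5·(4)·(3) + (1/6)·(4)·(3)·(2) = 24

24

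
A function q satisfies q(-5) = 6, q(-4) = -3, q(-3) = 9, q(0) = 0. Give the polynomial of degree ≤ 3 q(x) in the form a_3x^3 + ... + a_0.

q(x) = -(57/20)x^3 - (237/10)x^2 - (969/20)x

Build the Lagrange basis polynomials:
L_0(x) = (x + 4)(x + 3)x / [-10] = -(1/10)x^3 - (7/10)x^2 - (6/5)x
L_1(x) = (x + 5)(x + 3)x / [4] = (1/4)x^3 + 2x^2 + (15/4)x
L_2(x) = (x + 5)(x + 4)x / [-6] = -(1/6)x^3 - (3/2)x^2 - (10/3)x
L_3(x) = (x + 5)(x + 4)(x + 3) / [60] = (1/60)x^3 + (1/5)x^2 + (47/60)x + 1
q(x) = 6·L_0 + (-3)·L_1 + 9·L_2 + 0·L_3
  6·L_0(x) = -(3/5)x^3 - (21/5)x^2 - (36/5)x
  (-3)·L_1(x) = -(3/4)x^3 - 6x^2 - (45/4)x
  9·L_2(x) = -(3/2)x^3 - (27/2)x^2 - 30x
  0·L_3(x) = 0
Adding term by term: -(57/20)x^3 - (237/10)x^2 - (969/20)x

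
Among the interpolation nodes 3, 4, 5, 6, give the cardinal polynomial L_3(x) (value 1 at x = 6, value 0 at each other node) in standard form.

L_3(x) = (1/6)x^3 - 2x^2 + (47/6)x - 10

L_3(x) = (x - 3)(x - 4)(x - 5) / [(3)·(2)·(1)]
       = (x^3 - 12x^2 + 47x - 60) / (6)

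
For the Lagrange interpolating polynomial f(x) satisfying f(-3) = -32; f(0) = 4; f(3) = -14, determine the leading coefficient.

The leading coefficient equals the top divided difference f[-3,0,3].
f[-3,0] = (4 - (-32)) / (0 - (-3)) = 12
f[0,3] = (-14 - 4) / (3 - 0) = -6
f[-3,0,3] = (-6 - 12) / (3 - (-3)) = -3

-3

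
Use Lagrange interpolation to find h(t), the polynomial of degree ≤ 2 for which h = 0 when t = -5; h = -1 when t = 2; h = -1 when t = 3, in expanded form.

L_0(t) = (t - 2)(t - 3) / [56] = (1/56)t^2 - (5/56)t + 3/28
L_1(t) = (t + 5)(t - 3) / [-7] = -(1/7)t^2 - (2/7)t + 15/7
L_2(t) = (t + 5)(t - 2) / [8] = (1/8)t^2 + (3/8)t - 5/4
h(t) = 0·L_0 + (-1)·L_1 + (-1)·L_2
  0·L_0(t) = 0
  (-1)·L_1(t) = (1/7)t^2 + (2/7)t - 15/7
  (-1)·L_2(t) = -(1/8)t^2 - (3/8)t + 5/4
Adding term by term: (1/56)t^2 - (5/56)t - 25/28

h(t) = (1/56)t^2 - (5/56)t - 25/28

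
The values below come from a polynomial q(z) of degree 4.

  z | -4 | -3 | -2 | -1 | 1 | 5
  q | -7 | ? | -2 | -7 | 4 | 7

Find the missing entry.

1901/945

The 5 known values determine q uniquely (degree ≤ 4).
Evaluate each Lagrange basis at z = -3:
L_0(-3) = (-1)·(-2)·(-4)·(-8)/[(-2)·(-3)·(-5)·(-9)] = 32/135
L_1(-3) = (1)·(-2)·(-4)·(-8)/[(2)·(-1)·(-3)·(-7)] = 32/21
L_2(-3) = (1)·(-1)·(-4)·(-8)/[(3)·(1)·(-2)·(-6)] = -8/9
L_3(-3) = (1)·(-1)·(-2)·(-8)/[(5)·(3)·(2)·(-4)] = 2/15
L_4(-3) = (1)·(-1)·(-2)·(-4)/[(9)·(7)·(6)·(4)] = -1/189
Sum: (-7)·(32/135) + (-2)·(32/21) + (-7)·(-8/9) + 4·(2/15) + 7·(-1/189) = 1901/945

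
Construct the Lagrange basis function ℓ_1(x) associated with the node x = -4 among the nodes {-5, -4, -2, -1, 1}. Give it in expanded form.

ℓ_1(x) = -(1/30)x^4 - (7/30)x^3 - (3/10)x^2 + (7/30)x + 1/3

ℓ_1(x) = (x + 5)(x + 2)(x + 1)(x - 1) / [(1)·(-2)·(-3)·(-5)]
       = (x^4 + 7x^3 + 9x^2 - 7x - 10) / (-30)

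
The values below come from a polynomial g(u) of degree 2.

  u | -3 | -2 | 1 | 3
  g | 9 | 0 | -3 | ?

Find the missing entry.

The 3 known values determine g uniquely (degree ≤ 2).
Evaluate each Lagrange basis at u = 3:
L_0(3) = (5)·(2)/[(-1)·(-4)] = 5/2
L_1(3) = (6)·(2)/[(1)·(-3)] = -4
L_2(3) = (6)·(5)/[(4)·(3)] = 5/2
Sum: 9·(5/2) + 0 + (-3)·(5/2) = 15

15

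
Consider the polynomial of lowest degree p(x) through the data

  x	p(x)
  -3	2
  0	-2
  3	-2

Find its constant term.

Build the Lagrange basis polynomials:
L_0(x) = x(x - 3) / [18] = (1/18)x^2 - (1/6)x
L_1(x) = (x + 3)(x - 3) / [-9] = -(1/9)x^2 + 1
L_2(x) = (x + 3)x / [18] = (1/18)x^2 + (1/6)x
p(x) = 2·L_0 + (-2)·L_1 + (-2)·L_2
Only the constant term is needed; take it from each L_i and combine:
2·(0) + (-2)·(1) + (-2)·(0) = -2

-2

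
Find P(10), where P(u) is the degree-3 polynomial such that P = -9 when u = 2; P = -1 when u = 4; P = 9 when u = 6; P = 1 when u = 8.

Evaluate each Lagrange basis at u = 10:
L_0(10) = (6)·(4)·(2)/[(-2)·(-4)·(-6)] = -1
L_1(10) = (8)·(4)·(2)/[(2)·(-2)·(-4)] = 4
L_2(10) = (8)·(6)·(2)/[(4)·(2)·(-2)] = -6
L_3(10) = (8)·(6)·(4)/[(6)·(4)·(2)] = 4
Sum: (-9)·(-1) + (-1)·(4) + 9·(-6) + 1·(4) = -45

-45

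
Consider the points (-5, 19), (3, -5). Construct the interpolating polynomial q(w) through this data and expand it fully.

q(w) = -3w + 4

L_0(w) = (w - 3) / [-8] = -(1/8)w + 3/8
L_1(w) = (w + 5) / [8] = (1/8)w + 5/8
q(w) = 19·L_0 + (-5)·L_1
  19·L_0(w) = -(19/8)w + 57/8
  (-5)·L_1(w) = -(5/8)w - 25/8
Adding term by term: -3w + 4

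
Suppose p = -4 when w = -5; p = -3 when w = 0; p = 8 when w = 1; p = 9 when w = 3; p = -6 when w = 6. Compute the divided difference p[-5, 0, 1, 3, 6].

p[-5,0] = (-3 - (-4)) / (0 - (-5)) = 1/5
p[0,1] = (8 - (-3)) / (1 - 0) = 11
p[1,3] = (9 - 8) / (3 - 1) = 1/2
p[3,6] = (-6 - 9) / (6 - 3) = -5
p[-5,0,1] = (11 - 1/5) / (1 - (-5)) = 9/5
p[0,1,3] = (1/2 - 11) / (3 - 0) = -7/2
p[1,3,6] = (-5 - 1/2) / (6 - 1) = -11/10
p[-5,0,1,3] = (-7/2 - 9/5) / (3 - (-5)) = -53/80
p[0,1,3,6] = (-11/10 - (-7/2)) / (6 - 0) = 2/5
p[-5,0,1,3,6] = (2/5 - (-53/80)) / (6 - (-5)) = 17/176

17/176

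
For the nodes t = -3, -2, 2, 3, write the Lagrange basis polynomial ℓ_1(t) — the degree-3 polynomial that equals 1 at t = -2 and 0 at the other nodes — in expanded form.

ℓ_1(t) = (t + 3)(t - 2)(t - 3) / [(1)·(-4)·(-5)]
       = (t^3 - 2t^2 - 9t + 18) / (20)

ℓ_1(t) = (1/20)t^3 - (1/10)t^2 - (9/20)t + 9/10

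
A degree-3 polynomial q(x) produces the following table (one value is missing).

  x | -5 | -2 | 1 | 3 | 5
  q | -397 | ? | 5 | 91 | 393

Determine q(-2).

The 4 known values determine q uniquely (degree ≤ 3).
L_0(-2) = (-3)·(-5)·(-7)/[(-6)·(-8)·(-10)] = 7/32
L_1(-2) = (3)·(-5)·(-7)/[(6)·(-2)·(-4)] = 35/16
L_2(-2) = (3)·(-3)·(-7)/[(8)·(2)·(-2)] = -63/32
L_3(-2) = (3)·(-3)·(-5)/[(10)·(4)·(2)] = 9/16
Sum: (-397)·(7/32) + 5·(35/16) + 91·(-63/32) + 393·(9/16) = -34

-34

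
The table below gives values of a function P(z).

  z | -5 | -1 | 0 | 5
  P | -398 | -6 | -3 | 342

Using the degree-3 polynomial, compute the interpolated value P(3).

66

Using Newton's divided-difference form:
P[-5,-1] = (-6 - (-398)) / (-1 - (-5)) = 98
P[-1,0] = (-3 - (-6)) / (0 - (-1)) = 3
P[0,5] = (342 - (-3)) / (5 - 0) = 69
P[-5,-1,0] = (3 - 98) / (0 - (-5)) = -19
P[-1,0,5] = (69 - 3) / (5 - (-1)) = 11
P[-5,-1,0,5] = (11 - (-19)) / (5 - (-5)) = 3
P(3) = -398 + 98·(8) + (-19)·(8)·(4) + 3·(8)·(4)·(3) = 66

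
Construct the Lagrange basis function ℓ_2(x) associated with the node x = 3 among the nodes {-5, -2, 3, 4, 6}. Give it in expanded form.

ℓ_2(x) = (x + 5)(x + 2)(x - 4)(x - 6) / [(8)·(5)·(-1)·(-3)]
       = (x^4 - 3x^3 - 36x^2 + 68x + 240) / (120)

ℓ_2(x) = (1/120)x^4 - (1/40)x^3 - (3/10)x^2 + (17/30)x + 2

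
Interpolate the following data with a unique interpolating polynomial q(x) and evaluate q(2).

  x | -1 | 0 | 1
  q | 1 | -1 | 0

Using Newton's divided-difference form:
q[-1,0] = (-1 - 1) / (0 - (-1)) = -2
q[0,1] = (0 - (-1)) / (1 - 0) = 1
q[-1,0,1] = (1 - (-2)) / (1 - (-1)) = 3/2
q(2) = 1 + (-2)·(3) + (3/2)·(3)·(2) = 4

4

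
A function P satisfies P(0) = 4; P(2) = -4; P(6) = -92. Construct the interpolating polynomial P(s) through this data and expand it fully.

Newton's divided differences:
P[0,2] = (-4 - 4) / (2 - 0) = -4
P[2,6] = (-92 - (-4)) / (6 - 2) = -22
P[0,2,6] = (-22 - (-4)) / (6 - 0) = -3
P(s) = 4 + (-4)·s + (-3)·s(s - 2)
Expanding: P(s) = -3s^2 + 2s + 4

P(s) = -3s^2 + 2s + 4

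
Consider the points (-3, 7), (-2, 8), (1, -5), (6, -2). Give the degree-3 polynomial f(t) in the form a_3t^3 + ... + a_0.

Build the Lagrange basis polynomials:
L_0(t) = (t + 2)(t - 1)(t - 6) / [-36] = -(1/36)t^3 + (5/36)t^2 + (2/9)t - 1/3
L_1(t) = (t + 3)(t - 1)(t - 6) / [24] = (1/24)t^3 - (1/6)t^2 - (5/8)t + 3/4
L_2(t) = (t + 3)(t + 2)(t - 6) / [-60] = -(1/60)t^3 + (1/60)t^2 + (2/5)t + 3/5
L_3(t) = (t + 3)(t + 2)(t - 1) / [360] = (1/360)t^3 + (1/90)t^2 + (1/360)t - 1/60
f(t) = 7·L_0 + 8·L_1 + (-5)·L_2 + (-2)·L_3
  7·L_0(t) = -(7/36)t^3 + (35/36)t^2 + (14/9)t - 7/3
  8·L_1(t) = (1/3)t^3 - (4/3)t^2 - 5t + 6
  (-5)·L_2(t) = (1/12)t^3 - (1/12)t^2 - 2t - 3
  (-2)·L_3(t) = -(1/180)t^3 - (1/45)t^2 - (1/180)t + 1/30
Adding term by term: (13/60)t^3 - (7/15)t^2 - (109/20)t + 7/10

f(t) = (13/60)t^3 - (7/15)t^2 - (109/20)t + 7/10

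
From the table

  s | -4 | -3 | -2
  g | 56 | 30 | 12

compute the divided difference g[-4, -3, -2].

4

g[-4,-3] = (30 - 56) / (-3 - (-4)) = -26
g[-3,-2] = (12 - 30) / (-2 - (-3)) = -18
g[-4,-3,-2] = (-18 - (-26)) / (-2 - (-4)) = 4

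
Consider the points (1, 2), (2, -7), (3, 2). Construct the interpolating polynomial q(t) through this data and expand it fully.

Newton's divided differences:
q[1,2] = (-7 - 2) / (2 - 1) = -9
q[2,3] = (2 - (-7)) / (3 - 2) = 9
q[1,2,3] = (9 - (-9)) / (3 - 1) = 9
q(t) = 2 + (-9)·(t - 1) + 9·(t - 1)(t - 2)
Expanding: q(t) = 9t^2 - 36t + 29

q(t) = 9t^2 - 36t + 29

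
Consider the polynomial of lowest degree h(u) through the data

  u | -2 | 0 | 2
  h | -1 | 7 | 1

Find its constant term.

7

Build the Lagrange basis polynomials:
L_0(u) = u(u - 2) / [8] = (1/8)u^2 - (1/4)u
L_1(u) = (u + 2)(u - 2) / [-4] = -(1/4)u^2 + 1
L_2(u) = (u + 2)u / [8] = (1/8)u^2 + (1/4)u
h(u) = (-1)·L_0 + 7·L_1 + 1·L_2
Only the constant term is needed; take it from each L_i and combine:
(-1)·(0) + 7·(1) + 1·(0) = 7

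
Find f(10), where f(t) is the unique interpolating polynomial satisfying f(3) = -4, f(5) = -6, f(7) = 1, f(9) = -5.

Evaluate each Lagrange basis at t = 10:
L_0(10) = (5)·(3)·(1)/[(-2)·(-4)·(-6)] = -5/16
L_1(10) = (7)·(3)·(1)/[(2)·(-2)·(-4)] = 21/16
L_2(10) = (7)·(5)·(1)/[(4)·(2)·(-2)] = -35/16
L_3(10) = (7)·(5)·(3)/[(6)·(4)·(2)] = 35/16
Sum: (-4)·(-5/16) + (-6)·(21/16) + 1·(-35/16) + (-5)·(35/16) = -79/4

-79/4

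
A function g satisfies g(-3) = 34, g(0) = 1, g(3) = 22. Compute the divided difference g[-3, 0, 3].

g[-3,0] = (1 - 34) / (0 - (-3)) = -11
g[0,3] = (22 - 1) / (3 - 0) = 7
g[-3,0,3] = (7 - (-11)) / (3 - (-3)) = 3

3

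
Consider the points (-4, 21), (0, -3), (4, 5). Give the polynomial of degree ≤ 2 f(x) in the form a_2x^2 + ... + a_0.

L_0(x) = x(x - 4) / [32] = (1/32)x^2 - (1/8)x
L_1(x) = (x + 4)(x - 4) / [-16] = -(1/16)x^2 + 1
L_2(x) = (x + 4)x / [32] = (1/32)x^2 + (1/8)x
f(x) = 21·L_0 + (-3)·L_1 + 5·L_2
  21·L_0(x) = (21/32)x^2 - (21/8)x
  (-3)·L_1(x) = (3/16)x^2 - 3
  5·L_2(x) = (5/32)x^2 + (5/8)x
Adding term by term: x^2 - 2x - 3

f(x) = x^2 - 2x - 3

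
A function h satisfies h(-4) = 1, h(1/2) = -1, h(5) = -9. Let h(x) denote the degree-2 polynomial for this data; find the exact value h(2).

L_0(2) = (3/2)·(-3)/[(-9/2)·(-9)] = -1/9
L_1(2) = (6)·(-3)/[(9/2)·(-9/2)] = 8/9
L_2(2) = (6)·(3/2)/[(9)·(9/2)] = 2/9
Sum: 1·(-1/9) + (-1)·(8/9) + (-9)·(2/9) = -3

-3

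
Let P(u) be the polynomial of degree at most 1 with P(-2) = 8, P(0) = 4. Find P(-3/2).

7

L_0(-3/2) = (-3/2)/[(-2)] = 3/4
L_1(-3/2) = (1/2)/[(2)] = 1/4
Sum: 8·(3/4) + 4·(1/4) = 7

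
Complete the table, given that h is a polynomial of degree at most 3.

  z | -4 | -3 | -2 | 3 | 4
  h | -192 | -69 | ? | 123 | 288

The 4 known values determine h uniquely (degree ≤ 3).
Evaluate each Lagrange basis at z = -2:
L_0(-2) = (1)·(-5)·(-6)/[(-1)·(-7)·(-8)] = -15/28
L_1(-2) = (2)·(-5)·(-6)/[(1)·(-6)·(-7)] = 10/7
L_2(-2) = (2)·(1)·(-6)/[(7)·(6)·(-1)] = 2/7
L_3(-2) = (2)·(1)·(-5)/[(8)·(7)·(1)] = -5/28
Sum: (-192)·(-15/28) + (-69)·(10/7) + 123·(2/7) + 288·(-5/28) = -12

-12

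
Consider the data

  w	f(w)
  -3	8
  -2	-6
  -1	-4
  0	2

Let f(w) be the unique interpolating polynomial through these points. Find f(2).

-22

L_0(2) = (4)·(3)·(2)/[(-1)·(-2)·(-3)] = -4
L_1(2) = (5)·(3)·(2)/[(1)·(-1)·(-2)] = 15
L_2(2) = (5)·(4)·(2)/[(2)·(1)·(-1)] = -20
L_3(2) = (5)·(4)·(3)/[(3)·(2)·(1)] = 10
Sum: 8·(-4) + (-6)·(15) + (-4)·(-20) + 2·(10) = -22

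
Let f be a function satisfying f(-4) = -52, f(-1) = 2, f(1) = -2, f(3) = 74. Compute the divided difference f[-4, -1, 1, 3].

2

f[-4,-1] = (2 - (-52)) / (-1 - (-4)) = 18
f[-1,1] = (-2 - 2) / (1 - (-1)) = -2
f[1,3] = (74 - (-2)) / (3 - 1) = 38
f[-4,-1,1] = (-2 - 18) / (1 - (-4)) = -4
f[-1,1,3] = (38 - (-2)) / (3 - (-1)) = 10
f[-4,-1,1,3] = (10 - (-4)) / (3 - (-4)) = 2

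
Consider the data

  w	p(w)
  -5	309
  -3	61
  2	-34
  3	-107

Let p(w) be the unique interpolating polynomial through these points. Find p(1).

-3

Using Newton's divided-difference form:
p[-5,-3] = (61 - 309) / (-3 - (-5)) = -124
p[-3,2] = (-34 - 61) / (2 - (-3)) = -19
p[2,3] = (-107 - (-34)) / (3 - 2) = -73
p[-5,-3,2] = (-19 - (-124)) / (2 - (-5)) = 15
p[-3,2,3] = (-73 - (-19)) / (3 - (-3)) = -9
p[-5,-3,2,3] = (-9 - 15) / (3 - (-5)) = -3
p(1) = 309 + (-124)·(6) + 15·(6)·(4) + (-3)·(6)·(4)·(-1) = -3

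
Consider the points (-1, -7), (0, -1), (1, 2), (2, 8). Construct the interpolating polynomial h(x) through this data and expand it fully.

Newton's divided differences:
h[-1,0] = (-1 - (-7)) / (0 - (-1)) = 6
h[0,1] = (2 - (-1)) / (1 - 0) = 3
h[1,2] = (8 - 2) / (2 - 1) = 6
h[-1,0,1] = (3 - 6) / (1 - (-1)) = -3/2
h[0,1,2] = (6 - 3) / (2 - 0) = 3/2
h[-1,0,1,2] = (3/2 - (-3/2)) / (2 - (-1)) = 1
h(x) = -7 + 6·(x + 1) + (-3/2)·(x + 1)x + 1·(x + 1)x(x - 1)
Expanding: h(x) = x^3 - (3/2)x^2 + (7/2)x - 1

h(x) = x^3 - (3/2)x^2 + (7/2)x - 1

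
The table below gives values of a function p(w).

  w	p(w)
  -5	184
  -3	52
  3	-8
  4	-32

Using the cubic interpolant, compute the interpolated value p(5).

-76

L_0(5) = (8)·(2)·(1)/[(-2)·(-8)·(-9)] = -1/9
L_1(5) = (10)·(2)·(1)/[(2)·(-6)·(-7)] = 5/21
L_2(5) = (10)·(8)·(1)/[(8)·(6)·(-1)] = -5/3
L_3(5) = (10)·(8)·(2)/[(9)·(7)·(1)] = 160/63
Sum: 184·(-1/9) + 52·(5/21) + (-8)·(-5/3) + (-32)·(160/63) = -76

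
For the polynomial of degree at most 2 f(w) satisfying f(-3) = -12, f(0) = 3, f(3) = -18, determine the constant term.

L_0(w) = w(w - 3) / [18] = (1/18)w^2 - (1/6)w
L_1(w) = (w + 3)(w - 3) / [-9] = -(1/9)w^2 + 1
L_2(w) = (w + 3)w / [18] = (1/18)w^2 + (1/6)w
f(w) = (-12)·L_0 + 3·L_1 + (-18)·L_2
Only the constant term is needed; take it from each L_i and combine:
(-12)·(0) + 3·(1) + (-18)·(0) = 3

3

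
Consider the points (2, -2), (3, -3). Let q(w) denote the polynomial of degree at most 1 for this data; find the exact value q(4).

-4

L_0(4) = (1)/[(-1)] = -1
L_1(4) = (2)/[(1)] = 2
Sum: (-2)·(-1) + (-3)·(2) = -4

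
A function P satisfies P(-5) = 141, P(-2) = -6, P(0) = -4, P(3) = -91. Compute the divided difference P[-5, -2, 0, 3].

P[-5,-2] = (-6 - 141) / (-2 - (-5)) = -49
P[-2,0] = (-4 - (-6)) / (0 - (-2)) = 1
P[0,3] = (-91 - (-4)) / (3 - 0) = -29
P[-5,-2,0] = (1 - (-49)) / (0 - (-5)) = 10
P[-2,0,3] = (-29 - 1) / (3 - (-2)) = -6
P[-5,-2,0,3] = (-6 - 10) / (3 - (-5)) = -2

-2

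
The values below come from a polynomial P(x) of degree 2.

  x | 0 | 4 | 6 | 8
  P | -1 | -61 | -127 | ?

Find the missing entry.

The 3 known values determine P uniquely (degree ≤ 2).
L_0(8) = (4)·(2)/[(-4)·(-6)] = 1/3
L_1(8) = (8)·(2)/[(4)·(-2)] = -2
L_2(8) = (8)·(4)/[(6)·(2)] = 8/3
Sum: (-1)·(1/3) + (-61)·(-2) + (-127)·(8/3) = -217

-217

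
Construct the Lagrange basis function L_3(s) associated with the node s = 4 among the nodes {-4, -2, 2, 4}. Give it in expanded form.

L_3(s) = (1/96)s^3 + (1/24)s^2 - (1/24)s - 1/6

L_3(s) = (s + 4)(s + 2)(s - 2) / [(8)·(6)·(2)]
       = (s^3 + 4s^2 - 4s - 16) / (96)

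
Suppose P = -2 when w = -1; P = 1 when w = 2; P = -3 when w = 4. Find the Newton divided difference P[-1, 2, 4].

-3/5

P[-1,2] = (1 - (-2)) / (2 - (-1)) = 1
P[2,4] = (-3 - 1) / (4 - 2) = -2
P[-1,2,4] = (-2 - 1) / (4 - (-1)) = -3/5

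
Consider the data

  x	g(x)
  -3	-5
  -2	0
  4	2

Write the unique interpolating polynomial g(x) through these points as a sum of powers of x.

g(x) = -(2/3)x^2 + (5/3)x + 6

Build the Lagrange basis polynomials:
L_0(x) = (x + 2)(x - 4) / [7] = (1/7)x^2 - (2/7)x - 8/7
L_1(x) = (x + 3)(x - 4) / [-6] = -(1/6)x^2 + (1/6)x + 2
L_2(x) = (x + 3)(x + 2) / [42] = (1/42)x^2 + (5/42)x + 1/7
g(x) = (-5)·L_0 + 0·L_1 + 2·L_2
  (-5)·L_0(x) = -(5/7)x^2 + (10/7)x + 40/7
  0·L_1(x) = 0
  2·L_2(x) = (1/21)x^2 + (5/21)x + 2/7
Adding term by term: -(2/3)x^2 + (5/3)x + 6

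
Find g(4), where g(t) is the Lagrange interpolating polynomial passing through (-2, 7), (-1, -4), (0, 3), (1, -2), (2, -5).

271

Evaluate each Lagrange basis at t = 4:
L_0(4) = (5)·(4)·(3)·(2)/[(-1)·(-2)·(-3)·(-4)] = 5
L_1(4) = (6)·(4)·(3)·(2)/[(1)·(-1)·(-2)·(-3)] = -24
L_2(4) = (6)·(5)·(3)·(2)/[(2)·(1)·(-1)·(-2)] = 45
L_3(4) = (6)·(5)·(4)·(2)/[(3)·(2)·(1)·(-1)] = -40
L_4(4) = (6)·(5)·(4)·(3)/[(4)·(3)·(2)·(1)] = 15
Sum: 7·(5) + (-4)·(-24) + 3·(45) + (-2)·(-40) + (-5)·(15) = 271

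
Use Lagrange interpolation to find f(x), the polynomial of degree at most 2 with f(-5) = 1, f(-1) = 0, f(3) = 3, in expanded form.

L_0(x) = (x + 1)(x - 3) / [32] = (1/32)x^2 - (1/16)x - 3/32
L_1(x) = (x + 5)(x - 3) / [-16] = -(1/16)x^2 - (1/8)x + 15/16
L_2(x) = (x + 5)(x + 1) / [32] = (1/32)x^2 + (3/16)x + 5/32
f(x) = 1·L_0 + 0·L_1 + 3·L_2
  1·L_0(x) = (1/32)x^2 - (1/16)x - 3/32
  0·L_1(x) = 0
  3·L_2(x) = (3/32)x^2 + (9/16)x + 15/32
Adding term by term: (1/8)x^2 + (1/2)x + 3/8

f(x) = (1/8)x^2 + (1/2)x + 3/8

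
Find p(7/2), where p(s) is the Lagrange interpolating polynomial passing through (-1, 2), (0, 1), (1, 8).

L_0(7/2) = (7/2)·(5/2)/[(-1)·(-2)] = 35/8
L_1(7/2) = (9/2)·(5/2)/[(1)·(-1)] = -45/4
L_2(7/2) = (9/2)·(7/2)/[(2)·(1)] = 63/8
Sum: 2·(35/8) + 1·(-45/4) + 8·(63/8) = 121/2

121/2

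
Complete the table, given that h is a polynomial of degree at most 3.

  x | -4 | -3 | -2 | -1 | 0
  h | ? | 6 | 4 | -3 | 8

The 4 known values determine h uniquely (degree ≤ 3).
L_0(-4) = (-2)·(-3)·(-4)/[(-1)·(-2)·(-3)] = 4
L_1(-4) = (-1)·(-3)·(-4)/[(1)·(-1)·(-2)] = -6
L_2(-4) = (-1)·(-2)·(-4)/[(2)·(1)·(-1)] = 4
L_3(-4) = (-1)·(-2)·(-3)/[(3)·(2)·(1)] = -1
Sum: 6·(4) + 4·(-6) + (-3)·(4) + 8·(-1) = -20

-20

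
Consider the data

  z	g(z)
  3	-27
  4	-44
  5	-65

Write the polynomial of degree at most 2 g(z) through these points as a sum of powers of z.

Build the Lagrange basis polynomials:
L_0(z) = (z - 4)(z - 5) / [2] = (1/2)z^2 - (9/2)z + 10
L_1(z) = (z - 3)(z - 5) / [-1] = -z^2 + 8z - 15
L_2(z) = (z - 3)(z - 4) / [2] = (1/2)z^2 - (7/2)z + 6
g(z) = (-27)·L_0 + (-44)·L_1 + (-65)·L_2
  (-27)·L_0(z) = -(27/2)z^2 + (243/2)z - 270
  (-44)·L_1(z) = 44z^2 - 352z + 660
  (-65)·L_2(z) = -(65/2)z^2 + (455/2)z - 390
Adding term by term: -2z^2 - 3z

g(z) = -2z^2 - 3z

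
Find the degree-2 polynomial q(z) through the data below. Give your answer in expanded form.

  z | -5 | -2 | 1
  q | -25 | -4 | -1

Build the Lagrange basis polynomials:
L_0(z) = (z + 2)(z - 1) / [18] = (1/18)z^2 + (1/18)z - 1/9
L_1(z) = (z + 5)(z - 1) / [-9] = -(1/9)z^2 - (4/9)z + 5/9
L_2(z) = (z + 5)(z + 2) / [18] = (1/18)z^2 + (7/18)z + 5/9
q(z) = (-25)·L_0 + (-4)·L_1 + (-1)·L_2
  (-25)·L_0(z) = -(25/18)z^2 - (25/18)z + 25/9
  (-4)·L_1(z) = (4/9)z^2 + (16/9)z - 20/9
  (-1)·L_2(z) = -(1/18)z^2 - (7/18)z - 5/9
Adding term by term: -z^2

q(z) = -z^2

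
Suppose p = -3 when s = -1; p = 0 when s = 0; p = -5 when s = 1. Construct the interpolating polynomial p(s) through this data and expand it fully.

L_0(s) = s(s - 1) / [2] = (1/2)s^2 - (1/2)s
L_1(s) = (s + 1)(s - 1) / [-1] = -s^2 + 1
L_2(s) = (s + 1)s / [2] = (1/2)s^2 + (1/2)s
p(s) = (-3)·L_0 + 0·L_1 + (-5)·L_2
  (-3)·L_0(s) = -(3/2)s^2 + (3/2)s
  0·L_1(s) = 0
  (-5)·L_2(s) = -(5/2)s^2 - (5/2)s
Adding term by term: -4s^2 - s

p(s) = -4s^2 - s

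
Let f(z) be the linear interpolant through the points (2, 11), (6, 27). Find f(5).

Evaluate each Lagrange basis at z = 5:
L_0(5) = (-1)/[(-4)] = 1/4
L_1(5) = (3)/[(4)] = 3/4
Sum: 11·(1/4) + 27·(3/4) = 23

23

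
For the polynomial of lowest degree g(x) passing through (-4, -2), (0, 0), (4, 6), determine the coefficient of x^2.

1/8

The leading coefficient equals the top divided difference g[-4,0,4].
g[-4,0] = (0 - (-2)) / (0 - (-4)) = 1/2
g[0,4] = (6 - 0) / (4 - 0) = 3/2
g[-4,0,4] = (3/2 - 1/2) / (4 - (-4)) = 1/8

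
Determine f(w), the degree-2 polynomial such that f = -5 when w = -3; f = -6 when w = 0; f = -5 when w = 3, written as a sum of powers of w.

f(w) = (1/9)w^2 - 6

Newton's divided differences:
f[-3,0] = (-6 - (-5)) / (0 - (-3)) = -1/3
f[0,3] = (-5 - (-6)) / (3 - 0) = 1/3
f[-3,0,3] = (1/3 - (-1/3)) / (3 - (-3)) = 1/9
f(w) = -5 + (-1/3)·(w + 3) + (1/9)·(w + 3)w
Expanding: f(w) = (1/9)w^2 - 6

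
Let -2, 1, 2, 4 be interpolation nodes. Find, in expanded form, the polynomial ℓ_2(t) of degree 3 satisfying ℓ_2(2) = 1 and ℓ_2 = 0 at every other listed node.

ℓ_2(t) = -(1/8)t^3 + (3/8)t^2 + (3/4)t - 1

ℓ_2(t) = (t + 2)(t - 1)(t - 4) / [(4)·(1)·(-2)]
       = (t^3 - 3t^2 - 6t + 8) / (-8)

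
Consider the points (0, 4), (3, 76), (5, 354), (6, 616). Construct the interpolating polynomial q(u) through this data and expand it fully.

q(u) = 3u^3 - u^2 + 4

Build the Lagrange basis polynomials:
L_0(u) = (u - 3)(u - 5)(u - 6) / [-90] = -(1/90)u^3 + (7/45)u^2 - (7/10)u + 1
L_1(u) = u(u - 5)(u - 6) / [18] = (1/18)u^3 - (11/18)u^2 + (5/3)u
L_2(u) = u(u - 3)(u - 6) / [-10] = -(1/10)u^3 + (9/10)u^2 - (9/5)u
L_3(u) = u(u - 3)(u - 5) / [18] = (1/18)u^3 - (4/9)u^2 + (5/6)u
q(u) = 4·L_0 + 76·L_1 + 354·L_2 + 616·L_3
  4·L_0(u) = -(2/45)u^3 + (28/45)u^2 - (14/5)u + 4
  76·L_1(u) = (38/9)u^3 - (418/9)u^2 + (380/3)u
  354·L_2(u) = -(177/5)u^3 + (1593/5)u^2 - (3186/5)u
  616·L_3(u) = (308/9)u^3 - (2464/9)u^2 + (1540/3)u
Adding term by term: 3u^3 - u^2 + 4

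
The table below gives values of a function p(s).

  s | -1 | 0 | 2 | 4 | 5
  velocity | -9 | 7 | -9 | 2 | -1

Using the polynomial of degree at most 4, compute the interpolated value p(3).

-20/3

L_0(3) = (3)·(1)·(-1)·(-2)/[(-1)·(-3)·(-5)·(-6)] = 1/15
L_1(3) = (4)·(1)·(-1)·(-2)/[(1)·(-2)·(-4)·(-5)] = -1/5
L_2(3) = (4)·(3)·(-1)·(-2)/[(3)·(2)·(-2)·(-3)] = 2/3
L_3(3) = (4)·(3)·(1)·(-2)/[(5)·(4)·(2)·(-1)] = 3/5
L_4(3) = (4)·(3)·(1)·(-1)/[(6)·(5)·(3)·(1)] = -2/15
Sum: (-9)·(1/15) + 7·(-1/5) + (-9)·(2/3) + 2·(3/5) + (-1)·(-2/15) = -20/3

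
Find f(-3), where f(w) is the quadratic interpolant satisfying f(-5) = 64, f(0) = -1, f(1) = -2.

Using Newton's divided-difference form:
f[-5,0] = (-1 - 64) / (0 - (-5)) = -13
f[0,1] = (-2 - (-1)) / (1 - 0) = -1
f[-5,0,1] = (-1 - (-13)) / (1 - (-5)) = 2
f(-3) = 64 + (-13)·(2) + 2·(2)·(-3) = 26

26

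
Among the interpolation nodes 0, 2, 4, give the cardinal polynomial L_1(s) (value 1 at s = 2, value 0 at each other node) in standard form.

L_1(s) = -(1/4)s^2 + s

L_1(s) = s(s - 4) / [(2)·(-2)]
       = (s^2 - 4s) / (-4)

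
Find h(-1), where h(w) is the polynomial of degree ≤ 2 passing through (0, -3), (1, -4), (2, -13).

Evaluate each Lagrange basis at w = -1:
L_0(-1) = (-2)·(-3)/[(-1)·(-2)] = 3
L_1(-1) = (-1)·(-3)/[(1)·(-1)] = -3
L_2(-1) = (-1)·(-2)/[(2)·(1)] = 1
Sum: (-3)·(3) + (-4)·(-3) + (-13)·(1) = -10

-10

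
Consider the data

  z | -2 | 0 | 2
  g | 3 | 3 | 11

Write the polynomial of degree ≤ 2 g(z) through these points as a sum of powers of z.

Build the Lagrange basis polynomials:
L_0(z) = z(z - 2) / [8] = (1/8)z^2 - (1/4)z
L_1(z) = (z + 2)(z - 2) / [-4] = -(1/4)z^2 + 1
L_2(z) = (z + 2)z / [8] = (1/8)z^2 + (1/4)z
g(z) = 3·L_0 + 3·L_1 + 11·L_2
  3·L_0(z) = (3/8)z^2 - (3/4)z
  3·L_1(z) = -(3/4)z^2 + 3
  11·L_2(z) = (11/8)z^2 + (11/4)z
Adding term by term: z^2 + 2z + 3

g(z) = z^2 + 2z + 3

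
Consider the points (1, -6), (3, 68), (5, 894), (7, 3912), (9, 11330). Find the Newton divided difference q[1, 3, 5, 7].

q[1,3] = (68 - (-6)) / (3 - 1) = 37
q[3,5] = (894 - 68) / (5 - 3) = 413
q[5,7] = (3912 - 894) / (7 - 5) = 1509
q[1,3,5] = (413 - 37) / (5 - 1) = 94
q[3,5,7] = (1509 - 413) / (7 - 3) = 274
q[1,3,5,7] = (274 - 94) / (7 - 1) = 30

30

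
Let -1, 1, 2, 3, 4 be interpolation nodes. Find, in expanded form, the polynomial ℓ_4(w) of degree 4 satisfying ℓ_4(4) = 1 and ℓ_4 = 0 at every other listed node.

ℓ_4(w) = (1/30)w^4 - (1/6)w^3 + (1/6)w^2 + (1/6)w - 1/5

ℓ_4(w) = (w + 1)(w - 1)(w - 2)(w - 3) / [(5)·(3)·(2)·(1)]
       = (w^4 - 5w^3 + 5w^2 + 5w - 6) / (30)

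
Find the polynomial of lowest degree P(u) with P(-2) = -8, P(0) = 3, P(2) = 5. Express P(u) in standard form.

P(u) = -(9/8)u^2 + (13/4)u + 3

Newton's divided differences:
P[-2,0] = (3 - (-8)) / (0 - (-2)) = 11/2
P[0,2] = (5 - 3) / (2 - 0) = 1
P[-2,0,2] = (1 - 11/2) / (2 - (-2)) = -9/8
P(u) = -8 + (11/2)·(u + 2) + (-9/8)·(u + 2)u
Expanding: P(u) = -(9/8)u^2 + (13/4)u + 3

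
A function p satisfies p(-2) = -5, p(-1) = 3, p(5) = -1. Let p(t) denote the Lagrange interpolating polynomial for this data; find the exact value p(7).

-155/7

L_0(7) = (8)·(2)/[(-1)·(-7)] = 16/7
L_1(7) = (9)·(2)/[(1)·(-6)] = -3
L_2(7) = (9)·(8)/[(7)·(6)] = 12/7
Sum: (-5)·(16/7) + 3·(-3) + (-1)·(12/7) = -155/7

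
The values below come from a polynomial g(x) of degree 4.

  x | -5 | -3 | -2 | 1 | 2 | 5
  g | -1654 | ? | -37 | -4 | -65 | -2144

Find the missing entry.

The 5 known values determine g uniquely (degree ≤ 4).
Evaluate each Lagrange basis at x = -3:
L_0(-3) = (-1)·(-4)·(-5)·(-8)/[(-3)·(-6)·(-7)·(-10)] = 8/63
L_1(-3) = (2)·(-4)·(-5)·(-8)/[(3)·(-3)·(-4)·(-7)] = 80/63
L_2(-3) = (2)·(-1)·(-5)·(-8)/[(6)·(3)·(-1)·(-4)] = -10/9
L_3(-3) = (2)·(-1)·(-4)·(-8)/[(7)·(4)·(1)·(-3)] = 16/21
L_4(-3) = (2)·(-1)·(-4)·(-5)/[(10)·(7)·(4)·(3)] = -1/21
Sum: (-1654)·(8/63) + (-37)·(80/63) + (-4)·(-10/9) + (-65)·(16/21) + (-2144)·(-1/21) = -200

-200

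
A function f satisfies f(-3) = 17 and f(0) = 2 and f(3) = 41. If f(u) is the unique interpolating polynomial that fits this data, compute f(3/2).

59/4

Evaluate each Lagrange basis at u = 3/2:
L_0(3/2) = (3/2)·(-3/2)/[(-3)·(-6)] = -1/8
L_1(3/2) = (9/2)·(-3/2)/[(3)·(-3)] = 3/4
L_2(3/2) = (9/2)·(3/2)/[(6)·(3)] = 3/8
Sum: 17·(-1/8) + 2·(3/4) + 41·(3/8) = 59/4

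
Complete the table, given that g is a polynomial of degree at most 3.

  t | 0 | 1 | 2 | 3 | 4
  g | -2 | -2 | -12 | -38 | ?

The 4 known values determine g uniquely (degree ≤ 3).
Evaluate each Lagrange basis at t = 4:
L_0(4) = (3)·(2)·(1)/[(-1)·(-2)·(-3)] = -1
L_1(4) = (4)·(2)·(1)/[(1)·(-1)·(-2)] = 4
L_2(4) = (4)·(3)·(1)/[(2)·(1)·(-1)] = -6
L_3(4) = (4)·(3)·(2)/[(3)·(2)·(1)] = 4
Sum: (-2)·(-1) + (-2)·(4) + (-12)·(-6) + (-38)·(4) = -86

-86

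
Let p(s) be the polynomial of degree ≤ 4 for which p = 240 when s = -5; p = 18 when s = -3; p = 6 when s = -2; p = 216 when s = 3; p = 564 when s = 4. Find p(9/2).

Using Newton's divided-difference form:
p[-5,-3] = (18 - 240) / (-3 - (-5)) = -111
p[-3,-2] = (6 - 18) / (-2 - (-3)) = -12
p[-2,3] = (216 - 6) / (3 - (-2)) = 42
p[3,4] = (564 - 216) / (4 - 3) = 348
p[-5,-3,-2] = (-12 - (-111)) / (-2 - (-5)) = 33
p[-3,-2,3] = (42 - (-12)) / (3 - (-3)) = 9
p[-2,3,4] = (348 - 42) / (4 - (-2)) = 51
p[-5,-3,-2,3] = (9 - 33) / (3 - (-5)) = -3
p[-3,-2,3,4] = (51 - 9) / (4 - (-3)) = 6
p[-5,-3,-2,3,4] = (6 - (-3)) / (4 - (-5)) = 1
p(9/2) = 240 + (-111)·(19/2) + 33·(19/2)·(15/2) + (-3)·(19/2)·(15/2)·(13/2) + 1·(19/2)·(15/2)·(13/2)·(3/2) = 13473/16

13473/16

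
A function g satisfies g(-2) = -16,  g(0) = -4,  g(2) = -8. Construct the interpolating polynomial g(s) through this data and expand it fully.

L_0(s) = s(s - 2) / [8] = (1/8)s^2 - (1/4)s
L_1(s) = (s + 2)(s - 2) / [-4] = -(1/4)s^2 + 1
L_2(s) = (s + 2)s / [8] = (1/8)s^2 + (1/4)s
g(s) = (-16)·L_0 + (-4)·L_1 + (-8)·L_2
  (-16)·L_0(s) = -2s^2 + 4s
  (-4)·L_1(s) = s^2 - 4
  (-8)·L_2(s) = -s^2 - 2s
Adding term by term: -2s^2 + 2s - 4

g(s) = -2s^2 + 2s - 4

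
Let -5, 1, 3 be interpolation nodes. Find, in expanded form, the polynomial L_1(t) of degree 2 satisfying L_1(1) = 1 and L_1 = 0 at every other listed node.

L_1(t) = -(1/12)t^2 - (1/6)t + 5/4

L_1(t) = (t + 5)(t - 3) / [(6)·(-2)]
       = (t^2 + 2t - 15) / (-12)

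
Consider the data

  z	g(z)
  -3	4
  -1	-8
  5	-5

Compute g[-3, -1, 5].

g[-3,-1] = (-8 - 4) / (-1 - (-3)) = -6
g[-1,5] = (-5 - (-8)) / (5 - (-1)) = 1/2
g[-3,-1,5] = (1/2 - (-6)) / (5 - (-3)) = 13/16

13/16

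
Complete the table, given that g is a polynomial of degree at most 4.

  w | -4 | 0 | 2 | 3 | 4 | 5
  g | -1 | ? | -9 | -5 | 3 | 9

The 5 known values determine g uniquely (degree ≤ 4).
Evaluate each Lagrange basis at w = 0:
L_0(0) = (-2)·(-3)·(-4)·(-5)/[(-6)·(-7)·(-8)·(-9)] = 5/126
L_1(0) = (4)·(-3)·(-4)·(-5)/[(6)·(-1)·(-2)·(-3)] = 20/3
L_2(0) = (4)·(-2)·(-4)·(-5)/[(7)·(1)·(-1)·(-2)] = -80/7
L_3(0) = (4)·(-2)·(-3)·(-5)/[(8)·(2)·(1)·(-1)] = 15/2
L_4(0) = (4)·(-2)·(-3)·(-4)/[(9)·(3)·(2)·(1)] = -16/9
Sum: (-1)·(5/126) + (-9)·(20/3) + (-5)·(-80/7) + 3·(15/2) + 9·(-16/9) = 227/63

227/63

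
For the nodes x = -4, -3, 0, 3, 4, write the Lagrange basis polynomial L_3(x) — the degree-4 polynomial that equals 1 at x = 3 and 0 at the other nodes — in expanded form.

L_3(x) = -(1/126)x^4 - (1/42)x^3 + (8/63)x^2 + (8/21)x

L_3(x) = (x + 4)(x + 3)x(x - 4) / [(7)·(6)·(3)·(-1)]
       = (x^4 + 3x^3 - 16x^2 - 48x) / (-126)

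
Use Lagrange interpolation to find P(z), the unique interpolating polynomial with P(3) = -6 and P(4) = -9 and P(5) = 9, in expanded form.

P(z) = (21/2)z^2 - (153/2)z + 129

L_0(z) = (z - 4)(z - 5) / [2] = (1/2)z^2 - (9/2)z + 10
L_1(z) = (z - 3)(z - 5) / [-1] = -z^2 + 8z - 15
L_2(z) = (z - 3)(z - 4) / [2] = (1/2)z^2 - (7/2)z + 6
P(z) = (-6)·L_0 + (-9)·L_1 + 9·L_2
  (-6)·L_0(z) = -3z^2 + 27z - 60
  (-9)·L_1(z) = 9z^2 - 72z + 135
  9·L_2(z) = (9/2)z^2 - (63/2)z + 54
Adding term by term: (21/2)z^2 - (153/2)z + 129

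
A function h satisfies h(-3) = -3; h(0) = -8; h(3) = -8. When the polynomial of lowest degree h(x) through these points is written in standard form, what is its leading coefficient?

5/18

The leading coefficient equals the top divided difference h[-3,0,3].
h[-3,0] = (-8 - (-3)) / (0 - (-3)) = -5/3
h[0,3] = (-8 - (-8)) / (3 - 0) = 0
h[-3,0,3] = (0 - (-5/3)) / (3 - (-3)) = 5/18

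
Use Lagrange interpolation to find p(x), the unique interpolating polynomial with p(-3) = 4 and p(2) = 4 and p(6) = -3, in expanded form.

L_0(x) = (x - 2)(x - 6) / [45] = (1/45)x^2 - (8/45)x + 4/15
L_1(x) = (x + 3)(x - 6) / [-20] = -(1/20)x^2 + (3/20)x + 9/10
L_2(x) = (x + 3)(x - 2) / [36] = (1/36)x^2 + (1/36)x - 1/6
p(x) = 4·L_0 + 4·L_1 + (-3)·L_2
  4·L_0(x) = (4/45)x^2 - (32/45)x + 16/15
  4·L_1(x) = -(1/5)x^2 + (3/5)x + 18/5
  (-3)·L_2(x) = -(1/12)x^2 - (1/12)x + 1/2
Adding term by term: -(7/36)x^2 - (7/36)x + 31/6

p(x) = -(7/36)x^2 - (7/36)x + 31/6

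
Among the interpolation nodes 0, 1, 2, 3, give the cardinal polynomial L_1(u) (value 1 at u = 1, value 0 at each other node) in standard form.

L_1(u) = u(u - 2)(u - 3) / [(1)·(-1)·(-2)]
       = (u^3 - 5u^2 + 6u) / (2)

L_1(u) = (1/2)u^3 - (5/2)u^2 + 3u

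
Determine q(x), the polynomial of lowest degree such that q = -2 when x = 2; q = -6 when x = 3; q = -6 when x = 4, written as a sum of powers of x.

Build the Lagrange basis polynomials:
L_0(x) = (x - 3)(x - 4) / [2] = (1/2)x^2 - (7/2)x + 6
L_1(x) = (x - 2)(x - 4) / [-1] = -x^2 + 6x - 8
L_2(x) = (x - 2)(x - 3) / [2] = (1/2)x^2 - (5/2)x + 3
q(x) = (-2)·L_0 + (-6)·L_1 + (-6)·L_2
  (-2)·L_0(x) = -x^2 + 7x - 12
  (-6)·L_1(x) = 6x^2 - 36x + 48
  (-6)·L_2(x) = -3x^2 + 15x - 18
Adding term by term: 2x^2 - 14x + 18

q(x) = 2x^2 - 14x + 18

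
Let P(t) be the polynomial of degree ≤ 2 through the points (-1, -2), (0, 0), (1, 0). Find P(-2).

Using Newton's divided-difference form:
P[-1,0] = (0 - (-2)) / (0 - (-1)) = 2
P[0,1] = (0 - 0) / (1 - 0) = 0
P[-1,0,1] = (0 - 2) / (1 - (-1)) = -1
P(-2) = -2 + 2·(-1) + (-1)·(-1)·(-2) = -6

-6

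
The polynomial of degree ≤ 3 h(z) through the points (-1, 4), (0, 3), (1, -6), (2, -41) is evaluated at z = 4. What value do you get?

Evaluate each Lagrange basis at z = 4:
L_0(4) = (4)·(3)·(2)/[(-1)·(-2)·(-3)] = -4
L_1(4) = (5)·(3)·(2)/[(1)·(-1)·(-2)] = 15
L_2(4) = (5)·(4)·(2)/[(2)·(1)·(-1)] = -20
L_3(4) = (5)·(4)·(3)/[(3)·(2)·(1)] = 10
Sum: 4·(-4) + 3·(15) + (-6)·(-20) + (-41)·(10) = -261

-261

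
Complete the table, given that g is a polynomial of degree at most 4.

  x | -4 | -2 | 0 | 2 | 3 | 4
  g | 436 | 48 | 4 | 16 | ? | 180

The 5 known values determine g uniquely (degree ≤ 4).
L_0(3) = (5)·(3)·(1)·(-1)/[(-2)·(-4)·(-6)·(-8)] = -5/128
L_1(3) = (7)·(3)·(1)·(-1)/[(2)·(-2)·(-4)·(-6)] = 7/32
L_2(3) = (7)·(5)·(1)·(-1)/[(4)·(2)·(-2)·(-4)] = -35/64
L_3(3) = (7)·(5)·(3)·(-1)/[(6)·(4)·(2)·(-2)] = 35/32
L_4(3) = (7)·(5)·(3)·(1)/[(8)·(6)·(4)·(2)] = 35/128
Sum: 436·(-5/128) + 48·(7/32) + 4·(-35/64) + 16·(35/32) + 180·(35/128) = 58

58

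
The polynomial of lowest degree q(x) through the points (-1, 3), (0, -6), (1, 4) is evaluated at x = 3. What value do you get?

Evaluate each Lagrange basis at x = 3:
L_0(3) = (3)·(2)/[(-1)·(-2)] = 3
L_1(3) = (4)·(2)/[(1)·(-1)] = -8
L_2(3) = (4)·(3)/[(2)·(1)] = 6
Sum: 3·(3) + (-6)·(-8) + 4·(6) = 81

81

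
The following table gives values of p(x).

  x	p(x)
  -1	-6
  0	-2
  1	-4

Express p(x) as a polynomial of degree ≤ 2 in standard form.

p(x) = -3x^2 + x - 2

L_0(x) = x(x - 1) / [2] = (1/2)x^2 - (1/2)x
L_1(x) = (x + 1)(x - 1) / [-1] = -x^2 + 1
L_2(x) = (x + 1)x / [2] = (1/2)x^2 + (1/2)x
p(x) = (-6)·L_0 + (-2)·L_1 + (-4)·L_2
  (-6)·L_0(x) = -3x^2 + 3x
  (-2)·L_1(x) = 2x^2 - 2
  (-4)·L_2(x) = -2x^2 - 2x
Adding term by term: -3x^2 + x - 2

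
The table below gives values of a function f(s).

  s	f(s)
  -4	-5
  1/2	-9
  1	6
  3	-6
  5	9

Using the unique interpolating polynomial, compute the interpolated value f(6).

112667/756

Evaluate each Lagrange basis at s = 6:
L_0(6) = (11/2)·(5)·(3)·(1)/[(-9/2)·(-5)·(-7)·(-9)] = 11/189
L_1(6) = (10)·(5)·(3)·(1)/[(9/2)·(-1/2)·(-5/2)·(-9/2)] = -160/27
L_2(6) = (10)·(11/2)·(3)·(1)/[(5)·(1/2)·(-2)·(-4)] = 33/4
L_3(6) = (10)·(11/2)·(5)·(1)/[(7)·(5/2)·(2)·(-2)] = -55/14
L_4(6) = (10)·(11/2)·(5)·(3)/[(9)·(9/2)·(4)·(2)] = 275/108
Sum: (-5)·(11/189) + (-9)·(-160/27) + 6·(33/4) + (-6)·(-55/14) + 9·(275/108) = 112667/756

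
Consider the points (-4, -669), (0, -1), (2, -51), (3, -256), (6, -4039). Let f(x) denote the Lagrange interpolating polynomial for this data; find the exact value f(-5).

Evaluate each Lagrange basis at x = -5:
L_0(-5) = (-5)·(-7)·(-8)·(-11)/[(-4)·(-6)·(-7)·(-10)] = 11/6
L_1(-5) = (-1)·(-7)·(-8)·(-11)/[(4)·(-2)·(-3)·(-6)] = -77/18
L_2(-5) = (-1)·(-5)·(-8)·(-11)/[(6)·(2)·(-1)·(-4)] = 55/6
L_3(-5) = (-1)·(-5)·(-7)·(-11)/[(7)·(3)·(1)·(-3)] = -55/9
L_4(-5) = (-1)·(-5)·(-7)·(-8)/[(10)·(6)·(4)·(3)] = 7/18
Sum: (-669)·(11/6) + (-1)·(-77/18) + (-51)·(55/6) + (-256)·(-55/9) + (-4039)·(7/18) = -1696

-1696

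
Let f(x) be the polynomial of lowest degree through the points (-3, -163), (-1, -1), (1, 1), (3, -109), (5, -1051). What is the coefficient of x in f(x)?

Build the Lagrange basis polynomials:
L_0(x) = (x + 1)(x - 1)(x - 3)(x - 5) / [384] = (1/384)x^4 - (1/48)x^3 + (7/192)x^2 + (1/48)x - 5/128
L_1(x) = (x + 3)(x - 1)(x - 3)(x - 5) / [-96] = -(1/96)x^4 + (1/16)x^3 + (1/24)x^2 - (9/16)x + 15/32
L_2(x) = (x + 3)(x + 1)(x - 3)(x - 5) / [64] = (1/64)x^4 - (1/16)x^3 - (7/32)x^2 + (9/16)x + 45/64
L_3(x) = (x + 3)(x + 1)(x - 1)(x - 5) / [-96] = -(1/96)x^4 + (1/48)x^3 + (1/6)x^2 - (1/48)x - 5/32
L_4(x) = (x + 3)(x + 1)(x - 1)(x - 3) / [384] = (1/384)x^4 - (5/192)x^2 + 3/128
f(x) = (-163)·L_0 + (-1)·L_1 + 1·L_2 + (-109)·L_3 + (-1051)·L_4
Only the coefficient of x is needed; take it from each L_i and combine:
(-163)·(1/48) + (-1)·(-9/16) + 1·(9/16) + (-109)·(-1/48) + (-1051)·(0) = 0

0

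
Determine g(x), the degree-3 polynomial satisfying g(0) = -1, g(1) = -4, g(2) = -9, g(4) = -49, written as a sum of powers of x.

L_0(x) = (x - 1)(x - 2)(x - 4) / [-8] = -(1/8)x^3 + (7/8)x^2 - (7/4)x + 1
L_1(x) = x(x - 2)(x - 4) / [3] = (1/3)x^3 - 2x^2 + (8/3)x
L_2(x) = x(x - 1)(x - 4) / [-4] = -(1/4)x^3 + (5/4)x^2 - x
L_3(x) = x(x - 1)(x - 2) / [24] = (1/24)x^3 - (1/8)x^2 + (1/12)x
g(x) = (-1)·L_0 + (-4)·L_1 + (-9)·L_2 + (-49)·L_3
  (-1)·L_0(x) = (1/8)x^3 - (7/8)x^2 + (7/4)x - 1
  (-4)·L_1(x) = -(4/3)x^3 + 8x^2 - (32/3)x
  (-9)·L_2(x) = (9/4)x^3 - (45/4)x^2 + 9x
  (-49)·L_3(x) = -(49/24)x^3 + (49/8)x^2 - (49/12)x
Adding term by term: -x^3 + 2x^2 - 4x - 1

g(x) = -x^3 + 2x^2 - 4x - 1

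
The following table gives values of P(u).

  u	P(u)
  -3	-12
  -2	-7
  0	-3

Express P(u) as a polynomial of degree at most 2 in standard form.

Build the Lagrange basis polynomials:
L_0(u) = (u + 2)u / [3] = (1/3)u^2 + (2/3)u
L_1(u) = (u + 3)u / [-2] = -(1/2)u^2 - (3/2)u
L_2(u) = (u + 3)(u + 2) / [6] = (1/6)u^2 + (5/6)u + 1
P(u) = (-12)·L_0 + (-7)·L_1 + (-3)·L_2
  (-12)·L_0(u) = -4u^2 - 8u
  (-7)·L_1(u) = (7/2)u^2 + (21/2)u
  (-3)·L_2(u) = -(1/2)u^2 - (5/2)u - 3
Adding term by term: -u^2 - 3

P(u) = -u^2 - 3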